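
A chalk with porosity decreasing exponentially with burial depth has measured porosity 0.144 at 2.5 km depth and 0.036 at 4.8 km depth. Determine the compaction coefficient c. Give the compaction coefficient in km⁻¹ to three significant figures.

0.603 km⁻¹

Athy: φ(z) = φ₀ e^(−cz) ⇒ φ₁/φ₂ = e^{c(z₂−z₁)} ⇒ c = ln(φ₁/φ₂)/(z₂−z₁)
c = ln(0.144/0.036) / (4.8 − 2.5) = ln(4) / 2.3 = 1.3863 / 2.3 = 0.6027 km⁻¹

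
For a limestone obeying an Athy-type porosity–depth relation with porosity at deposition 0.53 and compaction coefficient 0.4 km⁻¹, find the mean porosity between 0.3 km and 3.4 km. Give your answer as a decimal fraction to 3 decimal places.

0.269

⟨phi⟩ = (1/(d₂−d₁)) ∫ phi₀ e^(−kd) dd = phi₀·(e^(−k·d₁) − e^(−k·d₂)) / (k·(d₂−d₁))
e^(−0.4×0.3) = 0.8869; e^(−0.4×3.4) = 0.2567
⟨phi⟩ = 0.53 × (0.8869 − 0.2567) / (0.4 × 3.1) = 0.53 × 0.5083 = 0.2694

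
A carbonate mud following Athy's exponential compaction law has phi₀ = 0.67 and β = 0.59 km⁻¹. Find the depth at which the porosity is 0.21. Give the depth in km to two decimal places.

Invert Athy's law: z = ln(phi₀/phi) / β
z = ln(0.67/0.21) / 0.59 = ln(3.19) / 0.59 = 1.1602 / 0.59 = 1.966 km

1.97 km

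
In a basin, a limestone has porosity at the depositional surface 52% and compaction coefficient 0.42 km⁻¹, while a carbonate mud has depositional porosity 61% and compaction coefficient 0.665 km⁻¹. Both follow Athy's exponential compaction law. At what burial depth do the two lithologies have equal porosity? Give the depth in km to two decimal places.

Set φ₀ₐ e^(−cₐz) = φ₀ᵦ e^(−cᵦz) ⇒ ln(φ₀ₐ/φ₀ᵦ) = (cₐ − cᵦ)·z
z = ln(0.52/0.61) / (0.42 − 0.665) = -0.1596 / -0.245 = 0.652 km

0.65 km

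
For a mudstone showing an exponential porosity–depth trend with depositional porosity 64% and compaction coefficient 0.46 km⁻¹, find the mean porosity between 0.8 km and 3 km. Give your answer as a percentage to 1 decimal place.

27.9%

⟨n⟩ = (1/(z₂−z₁)) ∫ n₀ e^(−cz) dz = n₀·(e^(−c·z₁) − e^(−c·z₂)) / (c·(z₂−z₁))
e^(−0.46×0.8) = 0.6921; e^(−0.46×3) = 0.2516
⟨n⟩ = 0.64 × (0.6921 − 0.2516) / (0.46 × 2.2) = 0.64 × 0.4353 = 0.2786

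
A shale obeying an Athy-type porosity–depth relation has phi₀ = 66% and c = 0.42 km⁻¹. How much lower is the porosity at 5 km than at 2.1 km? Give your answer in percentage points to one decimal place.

19.2 percentage points

phi(2.1) = 0.66·e^(−0.42×2.1) = 0.2732
phi(5) = 0.66·e^(−0.42×5) = 0.0808
Δphi = 0.2732 − 0.0808 = 0.1924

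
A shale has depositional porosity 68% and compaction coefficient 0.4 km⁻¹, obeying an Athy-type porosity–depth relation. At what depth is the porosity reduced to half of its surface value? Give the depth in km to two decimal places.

n/n₀ = 1/2 ⇒ exp(−c·d) = 1/2 ⇒ d = ln(2) / c
d = 0.6931 / 0.4 = 1.733 km

1.73 km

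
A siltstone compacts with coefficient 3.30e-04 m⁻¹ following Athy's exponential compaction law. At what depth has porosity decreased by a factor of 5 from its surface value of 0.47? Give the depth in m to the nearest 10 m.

Working in km (1 km = 1000 m; β in km⁻¹ = β in m⁻¹ × 1000):
phi/phi₀ = 1/5 ⇒ exp(−β·Z) = 1/5 ⇒ Z = ln(5) / β
Z = 1.6094 / 0.33 = 4.877 km

4880 m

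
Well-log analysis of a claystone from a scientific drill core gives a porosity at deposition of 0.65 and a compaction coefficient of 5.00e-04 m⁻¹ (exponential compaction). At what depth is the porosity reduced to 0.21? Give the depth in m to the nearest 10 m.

2260 m

Working in km (1 km = 1000 m; c in km⁻¹ = c in m⁻¹ × 1000):
Invert Athy's law: z = ln(phi₀/phi) / c
z = ln(0.65/0.21) / 0.5 = ln(3.095) / 0.5 = 1.1299 / 0.5 = 2.260 km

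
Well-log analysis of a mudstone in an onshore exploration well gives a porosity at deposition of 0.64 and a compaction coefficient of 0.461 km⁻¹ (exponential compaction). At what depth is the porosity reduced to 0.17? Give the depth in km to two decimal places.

2.88 km

Invert Athy's law: d = ln(n₀/n) / β
d = ln(0.64/0.17) / 0.461 = ln(3.765) / 0.461 = 1.3257 / 0.461 = 2.876 km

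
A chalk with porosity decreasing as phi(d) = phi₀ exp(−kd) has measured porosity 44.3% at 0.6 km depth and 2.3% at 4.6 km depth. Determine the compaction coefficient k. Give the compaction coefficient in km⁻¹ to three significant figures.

Athy: phi(d) = phi₀ e^(−kd) ⇒ phi₁/phi₂ = e^{k(d₂−d₁)} ⇒ k = ln(phi₁/phi₂)/(d₂−d₁)
k = ln(0.443/0.023) / (4.6 − 0.6) = ln(19.26) / 4 = 2.9581 / 4 = 0.7395 km⁻¹

0.740 km⁻¹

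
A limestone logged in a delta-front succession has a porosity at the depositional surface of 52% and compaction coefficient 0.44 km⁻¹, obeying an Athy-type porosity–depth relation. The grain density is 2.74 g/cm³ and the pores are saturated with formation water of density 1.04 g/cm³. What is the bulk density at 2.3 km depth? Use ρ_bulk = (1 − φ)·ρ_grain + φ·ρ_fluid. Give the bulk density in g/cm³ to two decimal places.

Porosity at depth: n = 0.52·exp(−0.44×2.3) = 0.52×0.3635 = 0.1890
Bulk density: ρ_b = (1−n)ρ_g + n·ρ_f = 0.8110×2.74 + 0.1890×1.04
       = 2.222 + 0.197 = 2.419 g/cm³

2.42 g/cm³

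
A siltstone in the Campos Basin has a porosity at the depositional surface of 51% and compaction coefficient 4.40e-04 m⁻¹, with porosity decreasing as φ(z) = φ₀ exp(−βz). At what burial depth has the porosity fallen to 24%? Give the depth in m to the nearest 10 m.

Working in km (1 km = 1000 m; β in km⁻¹ = β in m⁻¹ × 1000):
Invert Athy's law: z = ln(φ₀/φ) / β
z = ln(0.51/0.24) / 0.44 = ln(2.125) / 0.44 = 0.7538 / 0.44 = 1.713 km

1710 m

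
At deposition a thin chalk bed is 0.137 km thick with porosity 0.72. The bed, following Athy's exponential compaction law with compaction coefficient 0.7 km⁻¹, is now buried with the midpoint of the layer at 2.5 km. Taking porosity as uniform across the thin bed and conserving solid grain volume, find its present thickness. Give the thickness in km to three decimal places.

0.044 km

Porosity at 2.5 km: n = 0.72·exp(−0.7×2.5) = 0.1251
Solid-volume conservation: h(1−n) = h₀(1−n₀) ⇒ h = h₀·(1−n₀)/(1−n)
h = 0.137 × (1 − 0.72)/(1 − 0.1251) = 0.137 × 0.3200 = 0.0438 km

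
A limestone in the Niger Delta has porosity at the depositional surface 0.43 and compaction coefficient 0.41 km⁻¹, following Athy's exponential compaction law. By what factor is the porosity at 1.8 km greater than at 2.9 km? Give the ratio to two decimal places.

1.57

phi(z₁)/phi(z₂) = e^(−β·z₁)/e^(−β·z₂) = e^{β(z₂−z₁)}
= exp(0.41 × 1.1) = exp(0.451) = 1.5699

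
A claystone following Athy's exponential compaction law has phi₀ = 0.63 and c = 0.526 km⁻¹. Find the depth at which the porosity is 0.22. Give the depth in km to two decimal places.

2.00 km

Invert Athy's law: z = ln(phi₀/phi) / c
z = ln(0.63/0.22) / 0.526 = ln(2.864) / 0.526 = 1.0521 / 0.526 = 2.000 km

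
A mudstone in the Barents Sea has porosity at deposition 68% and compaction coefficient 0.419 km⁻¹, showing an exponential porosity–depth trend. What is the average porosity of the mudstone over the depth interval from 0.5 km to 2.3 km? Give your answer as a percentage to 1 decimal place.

38.7%

⟨phi⟩ = (1/(d₂−d₁)) ∫ phi₀ e^(−βd) dd = phi₀·(e^(−β·d₁) − e^(−β·d₂)) / (β·(d₂−d₁))
e^(−0.419×0.5) = 0.8110; e^(−0.419×2.3) = 0.3815
⟨phi⟩ = 0.68 × (0.8110 − 0.3815) / (0.419 × 1.8) = 0.68 × 0.5695 = 0.3873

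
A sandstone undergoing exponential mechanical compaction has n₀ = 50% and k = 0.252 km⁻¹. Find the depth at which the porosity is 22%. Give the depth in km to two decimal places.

Invert Athy's law: Z = ln(n₀/n) / k
Z = ln(0.5/0.22) / 0.252 = ln(2.273) / 0.252 = 0.8210 / 0.252 = 3.258 km

3.26 km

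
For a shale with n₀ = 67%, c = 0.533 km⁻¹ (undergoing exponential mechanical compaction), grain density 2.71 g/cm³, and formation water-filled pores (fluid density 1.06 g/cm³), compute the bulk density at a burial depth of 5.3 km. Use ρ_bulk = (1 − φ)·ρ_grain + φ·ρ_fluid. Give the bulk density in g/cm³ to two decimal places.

2.64 g/cm³

Porosity at depth: n = 0.67·exp(−0.533×5.3) = 0.67×0.0593 = 0.0397
Bulk density: ρ_b = (1−n)ρ_g + n·ρ_f = 0.9603×2.71 + 0.0397×1.06
       = 2.602 + 0.042 = 2.644 g/cm³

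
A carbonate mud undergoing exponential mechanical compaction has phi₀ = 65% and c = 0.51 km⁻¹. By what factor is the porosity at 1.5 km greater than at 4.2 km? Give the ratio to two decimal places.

3.96

phi(Z₁)/phi(Z₂) = e^(−c·Z₁)/e^(−c·Z₂) = e^{c(Z₂−Z₁)}
= exp(0.51 × 2.7) = exp(1.377) = 3.9630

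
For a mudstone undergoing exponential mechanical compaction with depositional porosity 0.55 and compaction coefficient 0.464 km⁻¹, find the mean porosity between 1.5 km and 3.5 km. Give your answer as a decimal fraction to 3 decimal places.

0.179

⟨n⟩ = (1/(d₂−d₁)) ∫ n₀ e^(−cd) dd = n₀·(e^(−c·d₁) − e^(−c·d₂)) / (c·(d₂−d₁))
e^(−0.464×1.5) = 0.4986; e^(−0.464×3.5) = 0.1971
⟨n⟩ = 0.55 × (0.4986 − 0.1971) / (0.464 × 2) = 0.55 × 0.3249 = 0.1787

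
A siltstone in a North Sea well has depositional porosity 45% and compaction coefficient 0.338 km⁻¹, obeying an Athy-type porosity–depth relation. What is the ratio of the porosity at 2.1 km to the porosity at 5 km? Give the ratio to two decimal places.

2.66

n(z₁)/n(z₂) = e^(−β·z₁)/e^(−β·z₂) = e^{β(z₂−z₁)}
= exp(0.338 × 2.9) = exp(0.9802) = 2.6650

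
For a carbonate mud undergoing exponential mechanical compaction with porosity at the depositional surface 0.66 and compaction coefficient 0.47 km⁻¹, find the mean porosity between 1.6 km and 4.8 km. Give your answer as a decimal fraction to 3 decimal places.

0.161

⟨n⟩ = (1/(Z₂−Z₁)) ∫ n₀ e^(−βZ) dZ = n₀·(e^(−β·Z₁) − e^(−β·Z₂)) / (β·(Z₂−Z₁))
e^(−0.47×1.6) = 0.4714; e^(−0.47×4.8) = 0.1048
⟨n⟩ = 0.66 × (0.4714 − 0.1048) / (0.47 × 3.2) = 0.66 × 0.2438 = 0.1609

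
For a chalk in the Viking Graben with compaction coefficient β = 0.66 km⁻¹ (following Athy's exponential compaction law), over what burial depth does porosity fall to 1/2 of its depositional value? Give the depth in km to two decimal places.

n/n₀ = 1/2 ⇒ exp(−β·z) = 1/2 ⇒ z = ln(2) / β
z = 0.6931 / 0.66 = 1.050 km

1.05 km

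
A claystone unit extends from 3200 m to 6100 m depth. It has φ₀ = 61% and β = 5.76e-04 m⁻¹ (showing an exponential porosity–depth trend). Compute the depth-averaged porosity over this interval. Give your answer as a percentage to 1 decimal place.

Working in km (1 km = 1000 m; β in km⁻¹ = β in m⁻¹ × 1000):
⟨φ⟩ = (1/(z₂−z₁)) ∫ φ₀ e^(−βz) dz = φ₀·(e^(−β·z₁) − e^(−β·z₂)) / (β·(z₂−z₁))
e^(−0.576×3.2) = 0.1583; e^(−0.576×6.1) = 0.0298
⟨φ⟩ = 0.61 × (0.1583 − 0.0298) / (0.576 × 2.9) = 0.61 × 0.0769 = 0.0469

4.7%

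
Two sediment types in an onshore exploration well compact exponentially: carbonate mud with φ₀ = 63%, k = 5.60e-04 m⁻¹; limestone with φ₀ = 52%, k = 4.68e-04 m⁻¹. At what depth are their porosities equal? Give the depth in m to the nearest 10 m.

Working in km (1 km = 1000 m; k in km⁻¹ = k in m⁻¹ × 1000):
Set φ₀ₐ e^(−kₐZ) = φ₀ᵦ e^(−kᵦZ) ⇒ ln(φ₀ₐ/φ₀ᵦ) = (kₐ − kᵦ)·Z
Z = ln(0.63/0.52) / (0.56 − 0.468) = 0.1919 / 0.092 = 2.086 km

2090 m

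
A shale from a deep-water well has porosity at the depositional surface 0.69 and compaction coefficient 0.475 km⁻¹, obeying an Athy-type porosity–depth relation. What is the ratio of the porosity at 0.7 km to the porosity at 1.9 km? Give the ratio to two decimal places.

n(Z₁)/n(Z₂) = e^(−k·Z₁)/e^(−k·Z₂) = e^{k(Z₂−Z₁)}
= exp(0.475 × 1.2) = exp(0.57) = 1.7683

1.77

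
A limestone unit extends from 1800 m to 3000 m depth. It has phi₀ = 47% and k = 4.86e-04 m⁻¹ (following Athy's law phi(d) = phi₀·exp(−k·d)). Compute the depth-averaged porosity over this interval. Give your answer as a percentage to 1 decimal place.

14.8%

Working in km (1 km = 1000 m; k in km⁻¹ = k in m⁻¹ × 1000):
⟨phi⟩ = (1/(d₂−d₁)) ∫ phi₀ e^(−kd) dd = phi₀·(e^(−k·d₁) − e^(−k·d₂)) / (k·(d₂−d₁))
e^(−0.486×1.8) = 0.4169; e^(−0.486×3) = 0.2327
⟨phi⟩ = 0.47 × (0.4169 − 0.2327) / (0.486 × 1.2) = 0.47 × 0.3159 = 0.1485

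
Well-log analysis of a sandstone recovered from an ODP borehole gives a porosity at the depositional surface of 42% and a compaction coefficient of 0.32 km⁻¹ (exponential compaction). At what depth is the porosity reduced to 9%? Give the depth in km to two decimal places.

Invert Athy's law: d = ln(φ₀/φ) / k
d = ln(0.42/0.09) / 0.32 = ln(4.667) / 0.32 = 1.5404 / 0.32 = 4.814 km

4.81 km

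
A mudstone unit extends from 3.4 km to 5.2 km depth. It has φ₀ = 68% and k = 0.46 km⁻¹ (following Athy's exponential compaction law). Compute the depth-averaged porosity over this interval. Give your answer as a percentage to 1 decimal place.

⟨φ⟩ = (1/(d₂−d₁)) ∫ φ₀ e^(−kd) dd = φ₀·(e^(−k·d₁) − e^(−k·d₂)) / (k·(d₂−d₁))
e^(−0.46×3.4) = 0.2093; e^(−0.46×5.2) = 0.0914
⟨φ⟩ = 0.68 × (0.2093 − 0.0914) / (0.46 × 1.8) = 0.68 × 0.1423 = 0.0968

9.7%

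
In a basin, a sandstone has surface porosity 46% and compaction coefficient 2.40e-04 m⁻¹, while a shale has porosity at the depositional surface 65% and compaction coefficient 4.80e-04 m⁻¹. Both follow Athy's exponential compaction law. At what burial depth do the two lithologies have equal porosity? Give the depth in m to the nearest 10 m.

1440 m

Working in km (1 km = 1000 m; β in km⁻¹ = β in m⁻¹ × 1000):
Set n₀ₐ e^(−βₐd) = n₀ᵦ e^(−βᵦd) ⇒ ln(n₀ₐ/n₀ᵦ) = (βₐ − βᵦ)·d
d = ln(0.46/0.65) / (0.24 − 0.48) = -0.3457 / -0.24 = 1.441 km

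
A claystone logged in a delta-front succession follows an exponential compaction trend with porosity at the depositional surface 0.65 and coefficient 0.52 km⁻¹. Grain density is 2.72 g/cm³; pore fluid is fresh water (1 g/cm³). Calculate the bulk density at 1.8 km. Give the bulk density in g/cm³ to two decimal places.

Porosity at depth: phi = 0.65·exp(−0.52×1.8) = 0.65×0.3922 = 0.2549
Bulk density: ρ_b = (1−phi)ρ_g + phi·ρ_f = 0.7451×2.72 + 0.2549×1
       = 2.027 + 0.255 = 2.282 g/cm³

2.28 g/cm³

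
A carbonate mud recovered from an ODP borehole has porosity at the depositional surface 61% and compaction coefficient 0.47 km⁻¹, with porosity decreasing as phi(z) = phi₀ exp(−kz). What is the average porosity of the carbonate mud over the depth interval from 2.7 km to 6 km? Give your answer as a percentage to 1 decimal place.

⟨phi⟩ = (1/(z₂−z₁)) ∫ phi₀ e^(−kz) dz = phi₀·(e^(−k·z₁) − e^(−k·z₂)) / (k·(z₂−z₁))
e^(−0.47×2.7) = 0.2811; e^(−0.47×6) = 0.0596
⟨phi⟩ = 0.61 × (0.2811 − 0.0596) / (0.47 × 3.3) = 0.61 × 0.1428 = 0.0871

8.7%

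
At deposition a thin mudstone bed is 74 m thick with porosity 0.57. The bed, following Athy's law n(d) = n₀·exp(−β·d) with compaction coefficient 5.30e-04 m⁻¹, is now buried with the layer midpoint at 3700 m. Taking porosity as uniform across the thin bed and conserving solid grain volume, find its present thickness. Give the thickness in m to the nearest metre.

Working in km (1 km = 1000 m; β in km⁻¹ = β in m⁻¹ × 1000):
Porosity at 3.7 km: n = 0.57·exp(−0.53×3.7) = 0.0802
Solid-volume conservation: h(1−n) = h₀(1−n₀) ⇒ h = h₀·(1−n₀)/(1−n)
h = 0.074 × (1 − 0.57)/(1 − 0.0802) = 0.074 × 0.4675 = 0.0346 km

35 m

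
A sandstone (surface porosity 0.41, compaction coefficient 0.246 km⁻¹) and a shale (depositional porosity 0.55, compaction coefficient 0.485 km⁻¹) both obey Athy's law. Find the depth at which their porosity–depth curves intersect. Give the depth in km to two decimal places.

Set φ₀ₐ e^(−kₐd) = φ₀ᵦ e^(−kᵦd) ⇒ ln(φ₀ₐ/φ₀ᵦ) = (kₐ − kᵦ)·d
d = ln(0.41/0.55) / (0.246 − 0.485) = -0.2938 / -0.239 = 1.229 km

1.23 km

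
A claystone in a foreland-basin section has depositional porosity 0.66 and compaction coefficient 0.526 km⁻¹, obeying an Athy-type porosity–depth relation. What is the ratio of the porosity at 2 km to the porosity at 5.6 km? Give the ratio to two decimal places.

6.64

phi(d₁)/phi(d₂) = e^(−k·d₁)/e^(−k·d₂) = e^{k(d₂−d₁)}
= exp(0.526 × 3.6) = exp(1.894) = 6.6432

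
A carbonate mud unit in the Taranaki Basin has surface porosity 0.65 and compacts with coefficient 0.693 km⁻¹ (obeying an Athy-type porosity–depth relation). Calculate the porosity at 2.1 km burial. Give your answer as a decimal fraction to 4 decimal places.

φ = φ₀·exp(−c·z) = 0.65 × exp(−0.693 × 2.1) = 0.65 × exp(−1.455)
  = 0.65 × 0.2333 = 0.1517

0.1517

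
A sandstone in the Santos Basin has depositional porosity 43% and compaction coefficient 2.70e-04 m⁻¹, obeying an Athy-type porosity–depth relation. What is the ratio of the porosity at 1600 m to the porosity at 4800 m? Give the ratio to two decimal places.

2.37

Working in km (1 km = 1000 m; β in km⁻¹ = β in m⁻¹ × 1000):
φ(Z₁)/φ(Z₂) = e^(−β·Z₁)/e^(−β·Z₂) = e^{β(Z₂−Z₁)}
= exp(0.27 × 3.2) = exp(0.864) = 2.3726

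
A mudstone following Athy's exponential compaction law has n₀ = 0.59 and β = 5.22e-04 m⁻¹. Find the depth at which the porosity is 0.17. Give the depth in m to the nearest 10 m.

Working in km (1 km = 1000 m; β in km⁻¹ = β in m⁻¹ × 1000):
Invert Athy's law: z = ln(n₀/n) / β
z = ln(0.59/0.17) / 0.522 = ln(3.471) / 0.522 = 1.2443 / 0.522 = 2.384 km

2380 m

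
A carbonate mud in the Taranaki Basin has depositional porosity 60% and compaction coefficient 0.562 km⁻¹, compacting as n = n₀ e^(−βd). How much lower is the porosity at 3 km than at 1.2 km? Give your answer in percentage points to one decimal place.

n(1.2) = 0.6·e^(−0.562×1.2) = 0.3057
n(3) = 0.6·e^(−0.562×3) = 0.1112
Δn = 0.3057 − 0.1112 = 0.1945

19.5 percentage points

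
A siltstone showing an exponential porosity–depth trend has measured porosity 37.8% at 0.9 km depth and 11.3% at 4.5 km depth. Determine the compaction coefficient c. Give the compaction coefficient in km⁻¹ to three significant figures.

Athy: φ(d) = φ₀ e^(−cd) ⇒ φ₁/φ₂ = e^{c(d₂−d₁)} ⇒ c = ln(φ₁/φ₂)/(d₂−d₁)
c = ln(0.378/0.113) / (4.5 − 0.9) = ln(3.345) / 3.6 = 1.2075 / 3.6 = 0.3354 km⁻¹

0.335 km⁻¹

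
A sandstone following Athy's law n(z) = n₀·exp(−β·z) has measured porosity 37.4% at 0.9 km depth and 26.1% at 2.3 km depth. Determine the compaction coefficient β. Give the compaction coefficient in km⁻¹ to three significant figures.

Athy: n(z) = n₀ e^(−βz) ⇒ n₁/n₂ = e^{β(z₂−z₁)} ⇒ β = ln(n₁/n₂)/(z₂−z₁)
β = ln(0.374/0.261) / (2.3 − 0.9) = ln(1.433) / 1.4 = 0.3597 / 1.4 = 0.257 km⁻¹

0.257 km⁻¹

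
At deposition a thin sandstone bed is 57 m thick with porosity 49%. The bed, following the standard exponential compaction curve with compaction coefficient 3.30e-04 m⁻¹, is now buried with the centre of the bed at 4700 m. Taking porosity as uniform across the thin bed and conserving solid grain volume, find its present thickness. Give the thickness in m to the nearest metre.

Working in km (1 km = 1000 m; c in km⁻¹ = c in m⁻¹ × 1000):
Porosity at 4.7 km: n = 0.49·exp(−0.33×4.7) = 0.1039
Solid-volume conservation: h(1−n) = h₀(1−n₀) ⇒ h = h₀·(1−n₀)/(1−n)
h = 0.057 × (1 − 0.49)/(1 − 0.1039) = 0.057 × 0.5691 = 0.0324 km

32 m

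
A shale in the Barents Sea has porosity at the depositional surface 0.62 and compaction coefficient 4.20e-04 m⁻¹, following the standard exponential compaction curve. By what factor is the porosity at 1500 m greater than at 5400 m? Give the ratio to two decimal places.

5.14

Working in km (1 km = 1000 m; k in km⁻¹ = k in m⁻¹ × 1000):
n(d₁)/n(d₂) = e^(−k·d₁)/e^(−k·d₂) = e^{k(d₂−d₁)}
= exp(0.42 × 3.9) = exp(1.638) = 5.1449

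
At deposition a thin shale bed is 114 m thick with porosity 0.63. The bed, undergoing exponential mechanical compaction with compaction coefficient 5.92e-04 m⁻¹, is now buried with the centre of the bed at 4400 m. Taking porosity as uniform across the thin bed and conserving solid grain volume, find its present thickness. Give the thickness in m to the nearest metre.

Working in km (1 km = 1000 m; c in km⁻¹ = c in m⁻¹ × 1000):
Porosity at 4.4 km: n = 0.63·exp(−0.592×4.4) = 0.0466
Solid-volume conservation: h(1−n) = h₀(1−n₀) ⇒ h = h₀·(1−n₀)/(1−n)
h = 0.114 × (1 − 0.63)/(1 − 0.0466) = 0.114 × 0.3881 = 0.0442 km

44 m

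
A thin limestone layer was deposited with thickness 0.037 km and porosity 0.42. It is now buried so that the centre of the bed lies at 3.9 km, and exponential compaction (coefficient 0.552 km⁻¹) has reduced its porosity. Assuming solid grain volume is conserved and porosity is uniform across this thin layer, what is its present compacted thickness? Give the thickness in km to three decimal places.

Porosity at 3.9 km: n = 0.42·exp(−0.552×3.9) = 0.0488
Solid-volume conservation: h(1−n) = h₀(1−n₀) ⇒ h = h₀·(1−n₀)/(1−n)
h = 0.037 × (1 − 0.42)/(1 − 0.0488) = 0.037 × 0.6097 = 0.0226 km

0.023 km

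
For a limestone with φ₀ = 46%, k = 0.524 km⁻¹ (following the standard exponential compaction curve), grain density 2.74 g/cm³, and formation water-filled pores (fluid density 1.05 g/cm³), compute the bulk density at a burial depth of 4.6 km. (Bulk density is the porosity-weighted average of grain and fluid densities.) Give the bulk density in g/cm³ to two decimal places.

2.67 g/cm³

Porosity at depth: φ = 0.46·exp(−0.524×4.6) = 0.46×0.0898 = 0.0413
Bulk density: ρ_b = (1−φ)ρ_g + φ·ρ_f = 0.9587×2.74 + 0.0413×1.05
       = 2.627 + 0.043 = 2.670 g/cm³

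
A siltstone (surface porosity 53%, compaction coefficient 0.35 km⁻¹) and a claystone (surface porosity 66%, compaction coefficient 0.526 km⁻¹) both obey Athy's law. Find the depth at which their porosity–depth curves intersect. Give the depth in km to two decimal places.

Set phi₀ₐ e^(−kₐd) = phi₀ᵦ e^(−kᵦd) ⇒ ln(phi₀ₐ/phi₀ᵦ) = (kₐ − kᵦ)·d
d = ln(0.53/0.66) / (0.35 − 0.526) = -0.2194 / -0.176 = 1.246 km

1.25 km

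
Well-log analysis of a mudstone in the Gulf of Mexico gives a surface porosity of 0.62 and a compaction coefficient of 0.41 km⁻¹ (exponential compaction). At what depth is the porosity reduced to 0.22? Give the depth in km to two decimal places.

2.53 km

Invert Athy's law: d = ln(phi₀/phi) / β
d = ln(0.62/0.22) / 0.41 = ln(2.818) / 0.41 = 1.0361 / 0.41 = 2.527 km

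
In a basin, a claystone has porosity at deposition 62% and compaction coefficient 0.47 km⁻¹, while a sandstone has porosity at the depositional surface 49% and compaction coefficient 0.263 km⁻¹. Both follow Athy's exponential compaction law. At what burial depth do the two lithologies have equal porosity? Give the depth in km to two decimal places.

1.14 km

Set phi₀ₐ e^(−cₐZ) = phi₀ᵦ e^(−cᵦZ) ⇒ ln(phi₀ₐ/phi₀ᵦ) = (cₐ − cᵦ)·Z
Z = ln(0.62/0.49) / (0.47 − 0.263) = 0.2353 / 0.207 = 1.137 km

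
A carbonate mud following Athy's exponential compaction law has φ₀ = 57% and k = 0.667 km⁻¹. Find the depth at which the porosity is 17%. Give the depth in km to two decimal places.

Invert Athy's law: Z = ln(φ₀/φ) / k
Z = ln(0.57/0.17) / 0.667 = ln(3.353) / 0.667 = 1.2098 / 0.667 = 1.814 km

1.81 km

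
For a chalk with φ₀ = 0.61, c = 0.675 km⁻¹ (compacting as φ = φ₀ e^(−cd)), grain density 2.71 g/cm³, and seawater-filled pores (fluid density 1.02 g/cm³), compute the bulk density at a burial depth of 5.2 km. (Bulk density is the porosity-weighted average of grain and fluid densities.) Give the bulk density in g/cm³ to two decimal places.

Porosity at depth: φ = 0.61·exp(−0.675×5.2) = 0.61×0.0299 = 0.0182
Bulk density: ρ_b = (1−φ)ρ_g + φ·ρ_f = 0.9818×2.71 + 0.0182×1.02
       = 2.661 + 0.019 = 2.679 g/cm³

2.68 g/cm³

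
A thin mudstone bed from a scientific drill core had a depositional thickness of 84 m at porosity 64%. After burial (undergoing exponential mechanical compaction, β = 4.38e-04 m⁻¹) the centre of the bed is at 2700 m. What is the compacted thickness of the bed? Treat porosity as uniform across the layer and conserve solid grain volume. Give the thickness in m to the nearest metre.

38 m

Working in km (1 km = 1000 m; β in km⁻¹ = β in m⁻¹ × 1000):
Porosity at 2.7 km: n = 0.64·exp(−0.438×2.7) = 0.1961
Solid-volume conservation: h(1−n) = h₀(1−n₀) ⇒ h = h₀·(1−n₀)/(1−n)
h = 0.084 × (1 − 0.64)/(1 − 0.1961) = 0.084 × 0.4478 = 0.0376 km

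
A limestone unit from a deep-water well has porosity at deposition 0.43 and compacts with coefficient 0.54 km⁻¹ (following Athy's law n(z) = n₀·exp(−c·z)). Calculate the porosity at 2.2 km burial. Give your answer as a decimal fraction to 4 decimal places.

0.1311

n = n₀·exp(−c·z) = 0.43 × exp(−0.54 × 2.2) = 0.43 × exp(−1.188)
  = 0.43 × 0.3048 = 0.1311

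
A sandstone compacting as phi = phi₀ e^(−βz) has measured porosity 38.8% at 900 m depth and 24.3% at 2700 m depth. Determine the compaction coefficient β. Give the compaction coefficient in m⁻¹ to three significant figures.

0.000260 m⁻¹

Working in km (1 km = 1000 m; β in km⁻¹ = β in m⁻¹ × 1000):
Athy: phi(z) = phi₀ e^(−βz) ⇒ phi₁/phi₂ = e^{β(z₂−z₁)} ⇒ β = ln(phi₁/phi₂)/(z₂−z₁)
β = ln(0.388/0.243) / (2.7 − 0.9) = ln(1.597) / 1.8 = 0.4679 / 1.8 = 0.26 km⁻¹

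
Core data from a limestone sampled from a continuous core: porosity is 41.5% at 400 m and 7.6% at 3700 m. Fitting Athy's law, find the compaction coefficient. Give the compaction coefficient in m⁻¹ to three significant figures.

Working in km (1 km = 1000 m; c in km⁻¹ = c in m⁻¹ × 1000):
Athy: phi(z) = phi₀ e^(−cz) ⇒ phi₁/phi₂ = e^{c(z₂−z₁)} ⇒ c = ln(phi₁/phi₂)/(z₂−z₁)
c = ln(0.415/0.076) / (3.7 − 0.4) = ln(5.461) / 3.3 = 1.6975 / 3.3 = 0.5144 km⁻¹

0.000514 m⁻¹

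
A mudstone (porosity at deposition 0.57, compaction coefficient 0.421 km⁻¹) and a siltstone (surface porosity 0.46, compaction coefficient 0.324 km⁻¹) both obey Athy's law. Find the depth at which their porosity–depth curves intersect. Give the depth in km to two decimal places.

Set phi₀ₐ e^(−βₐd) = phi₀ᵦ e^(−βᵦd) ⇒ ln(phi₀ₐ/phi₀ᵦ) = (βₐ − βᵦ)·d
d = ln(0.57/0.46) / (0.421 − 0.324) = 0.2144 / 0.097 = 2.210 km

2.21 km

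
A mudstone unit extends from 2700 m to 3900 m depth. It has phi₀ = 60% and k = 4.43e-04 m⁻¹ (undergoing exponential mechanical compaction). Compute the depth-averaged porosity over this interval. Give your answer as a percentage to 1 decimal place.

Working in km (1 km = 1000 m; k in km⁻¹ = k in m⁻¹ × 1000):
⟨phi⟩ = (1/(Z₂−Z₁)) ∫ phi₀ e^(−kZ) dZ = phi₀·(e^(−k·Z₁) − e^(−k·Z₂)) / (k·(Z₂−Z₁))
e^(−0.443×2.7) = 0.3024; e^(−0.443×3.9) = 0.1777
⟨phi⟩ = 0.6 × (0.3024 − 0.1777) / (0.443 × 1.2) = 0.6 × 0.2345 = 0.1407

14.1%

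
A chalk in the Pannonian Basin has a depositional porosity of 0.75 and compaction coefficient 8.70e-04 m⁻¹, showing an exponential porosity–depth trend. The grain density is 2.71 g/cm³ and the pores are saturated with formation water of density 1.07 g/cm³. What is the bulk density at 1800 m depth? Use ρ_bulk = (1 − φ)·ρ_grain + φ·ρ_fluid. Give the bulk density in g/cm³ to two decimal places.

2.45 g/cm³

Working in km (1 km = 1000 m; k in km⁻¹ = k in m⁻¹ × 1000):
Porosity at depth: phi = 0.75·exp(−0.87×1.8) = 0.75×0.2089 = 0.1567
Bulk density: ρ_b = (1−phi)ρ_g + phi·ρ_f = 0.8433×2.71 + 0.1567×1.07
       = 2.285 + 0.168 = 2.453 g/cm³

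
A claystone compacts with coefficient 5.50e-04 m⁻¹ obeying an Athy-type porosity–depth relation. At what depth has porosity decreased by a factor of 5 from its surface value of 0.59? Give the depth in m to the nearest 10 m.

Working in km (1 km = 1000 m; β in km⁻¹ = β in m⁻¹ × 1000):
phi/phi₀ = 1/5 ⇒ exp(−β·d) = 1/5 ⇒ d = ln(5) / β
d = 1.6094 / 0.55 = 2.926 km

2930 m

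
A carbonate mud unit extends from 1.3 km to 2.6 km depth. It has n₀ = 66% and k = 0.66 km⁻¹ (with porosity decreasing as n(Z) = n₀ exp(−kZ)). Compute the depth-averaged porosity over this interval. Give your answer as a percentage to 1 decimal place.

18.8%

⟨n⟩ = (1/(Z₂−Z₁)) ∫ n₀ e^(−kZ) dZ = n₀·(e^(−k·Z₁) − e^(−k·Z₂)) / (k·(Z₂−Z₁))
e^(−0.66×1.3) = 0.4240; e^(−0.66×2.6) = 0.1798
⟨n⟩ = 0.66 × (0.4240 − 0.1798) / (0.66 × 1.3) = 0.66 × 0.2846 = 0.1879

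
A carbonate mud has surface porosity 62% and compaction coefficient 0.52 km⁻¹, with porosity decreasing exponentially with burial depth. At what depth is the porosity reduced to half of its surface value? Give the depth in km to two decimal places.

phi/phi₀ = 1/2 ⇒ exp(−β·z) = 1/2 ⇒ z = ln(2) / β
z = 0.6931 / 0.52 = 1.333 km

1.33 km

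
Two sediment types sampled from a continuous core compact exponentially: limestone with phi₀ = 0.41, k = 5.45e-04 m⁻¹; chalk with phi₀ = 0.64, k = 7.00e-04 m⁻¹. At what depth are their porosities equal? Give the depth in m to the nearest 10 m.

2870 m

Working in km (1 km = 1000 m; k in km⁻¹ = k in m⁻¹ × 1000):
Set phi₀ₐ e^(−kₐZ) = phi₀ᵦ e^(−kᵦZ) ⇒ ln(phi₀ₐ/phi₀ᵦ) = (kₐ − kᵦ)·Z
Z = ln(0.41/0.64) / (0.545 − 0.7) = -0.4453 / -0.155 = 2.873 km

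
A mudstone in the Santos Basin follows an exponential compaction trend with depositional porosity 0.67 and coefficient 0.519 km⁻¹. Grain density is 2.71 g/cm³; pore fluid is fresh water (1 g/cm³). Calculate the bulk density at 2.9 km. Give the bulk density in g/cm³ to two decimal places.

2.46 g/cm³

Porosity at depth: φ = 0.67·exp(−0.519×2.9) = 0.67×0.2220 = 0.1487
Bulk density: ρ_b = (1−φ)ρ_g + φ·ρ_f = 0.8513×2.71 + 0.1487×1
       = 2.307 + 0.149 = 2.456 g/cm³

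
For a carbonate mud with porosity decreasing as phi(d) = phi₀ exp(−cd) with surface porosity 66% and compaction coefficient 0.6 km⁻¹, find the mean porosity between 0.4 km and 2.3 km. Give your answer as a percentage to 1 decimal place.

31.0%

⟨phi⟩ = (1/(d₂−d₁)) ∫ phi₀ e^(−cd) dd = phi₀·(e^(−c·d₁) − e^(−c·d₂)) / (c·(d₂−d₁))
e^(−0.6×0.4) = 0.7866; e^(−0.6×2.3) = 0.2516
⟨phi⟩ = 0.66 × (0.7866 − 0.2516) / (0.6 × 1.9) = 0.66 × 0.4693 = 0.3098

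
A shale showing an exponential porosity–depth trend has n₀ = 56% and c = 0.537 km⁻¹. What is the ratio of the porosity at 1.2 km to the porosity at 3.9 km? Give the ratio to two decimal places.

4.26

n(z₁)/n(z₂) = e^(−c·z₁)/e^(−c·z₂) = e^{c(z₂−z₁)}
= exp(0.537 × 2.7) = exp(1.45) = 4.2627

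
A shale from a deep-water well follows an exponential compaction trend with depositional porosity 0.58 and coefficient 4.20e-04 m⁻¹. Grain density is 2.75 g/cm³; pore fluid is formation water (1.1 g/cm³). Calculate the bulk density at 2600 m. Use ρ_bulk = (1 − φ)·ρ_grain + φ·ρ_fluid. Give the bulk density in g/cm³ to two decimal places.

2.43 g/cm³

Working in km (1 km = 1000 m; c in km⁻¹ = c in m⁻¹ × 1000):
Porosity at depth: n = 0.58·exp(−0.42×2.6) = 0.58×0.3355 = 0.1946
Bulk density: ρ_b = (1−n)ρ_g + n·ρ_f = 0.8054×2.75 + 0.1946×1.1
       = 2.215 + 0.214 = 2.429 g/cm³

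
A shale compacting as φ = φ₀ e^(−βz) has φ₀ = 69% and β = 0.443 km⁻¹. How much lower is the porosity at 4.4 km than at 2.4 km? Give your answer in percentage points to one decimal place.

φ(2.4) = 0.69·e^(−0.443×2.4) = 0.2383
φ(4.4) = 0.69·e^(−0.443×4.4) = 0.0982
Δφ = 0.2383 − 0.0982 = 0.1400

14.0 percentage points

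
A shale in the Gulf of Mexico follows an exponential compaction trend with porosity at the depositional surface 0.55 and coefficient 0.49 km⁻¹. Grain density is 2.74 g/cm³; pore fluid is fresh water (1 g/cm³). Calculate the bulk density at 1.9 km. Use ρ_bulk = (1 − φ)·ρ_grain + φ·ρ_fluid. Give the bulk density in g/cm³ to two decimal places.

Porosity at depth: phi = 0.55·exp(−0.49×1.9) = 0.55×0.3942 = 0.2168
Bulk density: ρ_b = (1−phi)ρ_g + phi·ρ_f = 0.7832×2.74 + 0.2168×1
       = 2.146 + 0.217 = 2.363 g/cm³

2.36 g/cm³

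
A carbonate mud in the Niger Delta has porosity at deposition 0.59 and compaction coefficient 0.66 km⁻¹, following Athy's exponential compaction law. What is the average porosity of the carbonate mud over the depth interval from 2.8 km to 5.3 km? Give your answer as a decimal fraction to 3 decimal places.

⟨φ⟩ = (1/(d₂−d₁)) ∫ φ₀ e^(−kd) dd = φ₀·(e^(−k·d₁) − e^(−k·d₂)) / (k·(d₂−d₁))
e^(−0.66×2.8) = 0.1576; e^(−0.66×5.3) = 0.0303
⟨φ⟩ = 0.59 × (0.1576 − 0.0303) / (0.66 × 2.5) = 0.59 × 0.0771 = 0.0455

0.046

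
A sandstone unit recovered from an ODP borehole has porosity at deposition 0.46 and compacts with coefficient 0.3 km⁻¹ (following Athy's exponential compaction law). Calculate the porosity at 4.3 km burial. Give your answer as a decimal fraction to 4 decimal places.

0.1266

φ = φ₀·exp(−β·d) = 0.46 × exp(−0.3 × 4.3) = 0.46 × exp(−1.29)
  = 0.46 × 0.2753 = 0.1266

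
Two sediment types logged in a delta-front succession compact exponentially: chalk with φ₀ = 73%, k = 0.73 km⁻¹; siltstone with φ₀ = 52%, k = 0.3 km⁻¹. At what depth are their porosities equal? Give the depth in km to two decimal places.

Set φ₀ₐ e^(−kₐz) = φ₀ᵦ e^(−kᵦz) ⇒ ln(φ₀ₐ/φ₀ᵦ) = (kₐ − kᵦ)·z
z = ln(0.73/0.52) / (0.73 − 0.3) = 0.3392 / 0.43 = 0.789 km

0.79 km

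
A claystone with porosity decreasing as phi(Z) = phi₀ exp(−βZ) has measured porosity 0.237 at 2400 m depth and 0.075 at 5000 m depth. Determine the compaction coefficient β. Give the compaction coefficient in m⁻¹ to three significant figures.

0.000443 m⁻¹

Working in km (1 km = 1000 m; β in km⁻¹ = β in m⁻¹ × 1000):
Athy: phi(Z) = phi₀ e^(−βZ) ⇒ phi₁/phi₂ = e^{β(Z₂−Z₁)} ⇒ β = ln(phi₁/phi₂)/(Z₂−Z₁)
β = ln(0.237/0.075) / (5 − 2.4) = ln(3.16) / 2.6 = 1.1506 / 2.6 = 0.4425 km⁻¹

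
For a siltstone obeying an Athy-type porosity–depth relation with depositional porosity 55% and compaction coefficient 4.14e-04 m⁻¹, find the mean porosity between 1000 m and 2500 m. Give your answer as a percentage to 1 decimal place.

27.1%

Working in km (1 km = 1000 m; c in km⁻¹ = c in m⁻¹ × 1000):
⟨φ⟩ = (1/(z₂−z₁)) ∫ φ₀ e^(−cz) dz = φ₀·(e^(−c·z₁) − e^(−c·z₂)) / (c·(z₂−z₁))
e^(−0.414×1) = 0.6610; e^(−0.414×2.5) = 0.3552
⟨φ⟩ = 0.55 × (0.6610 − 0.3552) / (0.414 × 1.5) = 0.55 × 0.4924 = 0.2708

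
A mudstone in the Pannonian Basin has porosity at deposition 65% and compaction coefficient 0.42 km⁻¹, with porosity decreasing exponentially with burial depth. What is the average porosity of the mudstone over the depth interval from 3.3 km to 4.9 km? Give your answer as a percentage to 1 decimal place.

11.8%

⟨n⟩ = (1/(z₂−z₁)) ∫ n₀ e^(−cz) dz = n₀·(e^(−c·z₁) − e^(−c·z₂)) / (c·(z₂−z₁))
e^(−0.42×3.3) = 0.2501; e^(−0.42×4.9) = 0.1277
⟨n⟩ = 0.65 × (0.2501 − 0.1277) / (0.42 × 1.6) = 0.65 × 0.1821 = 0.1184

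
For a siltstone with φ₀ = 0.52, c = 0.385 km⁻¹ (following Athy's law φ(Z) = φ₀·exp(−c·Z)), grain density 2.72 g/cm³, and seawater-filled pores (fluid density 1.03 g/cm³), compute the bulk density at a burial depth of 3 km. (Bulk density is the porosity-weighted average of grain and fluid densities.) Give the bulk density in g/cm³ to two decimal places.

2.44 g/cm³

Porosity at depth: φ = 0.52·exp(−0.385×3) = 0.52×0.3151 = 0.1638
Bulk density: ρ_b = (1−φ)ρ_g + φ·ρ_f = 0.8362×2.72 + 0.1638×1.03
       = 2.274 + 0.169 = 2.443 g/cm³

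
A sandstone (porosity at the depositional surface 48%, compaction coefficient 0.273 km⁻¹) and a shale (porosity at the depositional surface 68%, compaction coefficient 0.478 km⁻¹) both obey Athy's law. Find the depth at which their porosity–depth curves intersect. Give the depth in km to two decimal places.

1.70 km

Set φ₀ₐ e^(−cₐZ) = φ₀ᵦ e^(−cᵦZ) ⇒ ln(φ₀ₐ/φ₀ᵦ) = (cₐ − cᵦ)·Z
Z = ln(0.48/0.68) / (0.273 − 0.478) = -0.3483 / -0.205 = 1.699 km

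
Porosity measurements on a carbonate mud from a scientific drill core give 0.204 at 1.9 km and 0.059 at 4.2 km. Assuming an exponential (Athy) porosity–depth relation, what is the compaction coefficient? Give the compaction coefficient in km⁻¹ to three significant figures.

Athy: n(z) = n₀ e^(−βz) ⇒ n₁/n₂ = e^{β(z₂−z₁)} ⇒ β = ln(n₁/n₂)/(z₂−z₁)
β = ln(0.204/0.059) / (4.2 − 1.9) = ln(3.458) / 2.3 = 1.2406 / 2.3 = 0.5394 km⁻¹

0.539 km⁻¹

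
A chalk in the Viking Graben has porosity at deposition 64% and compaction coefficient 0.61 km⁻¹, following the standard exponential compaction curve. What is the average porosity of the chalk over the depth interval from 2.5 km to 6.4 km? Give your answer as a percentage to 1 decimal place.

⟨phi⟩ = (1/(z₂−z₁)) ∫ phi₀ e^(−cz) dz = phi₀·(e^(−c·z₁) − e^(−c·z₂)) / (c·(z₂−z₁))
e^(−0.61×2.5) = 0.2176; e^(−0.61×6.4) = 0.0202
⟨phi⟩ = 0.64 × (0.2176 − 0.0202) / (0.61 × 3.9) = 0.64 × 0.0830 = 0.0531

5.3%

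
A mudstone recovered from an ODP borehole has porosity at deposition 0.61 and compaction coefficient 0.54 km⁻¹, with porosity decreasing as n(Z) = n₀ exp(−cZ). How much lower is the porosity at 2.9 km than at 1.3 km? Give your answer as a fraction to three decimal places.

n(1.3) = 0.61·e^(−0.54×1.3) = 0.3023
n(2.9) = 0.61·e^(−0.54×2.9) = 0.1274
Δn = 0.3023 − 0.1274 = 0.1749

0.175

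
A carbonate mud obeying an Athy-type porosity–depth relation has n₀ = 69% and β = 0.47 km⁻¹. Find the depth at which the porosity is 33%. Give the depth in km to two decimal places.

1.57 km

Invert Athy's law: d = ln(n₀/n) / β
d = ln(0.69/0.33) / 0.47 = ln(2.091) / 0.47 = 0.7376 / 0.47 = 1.569 km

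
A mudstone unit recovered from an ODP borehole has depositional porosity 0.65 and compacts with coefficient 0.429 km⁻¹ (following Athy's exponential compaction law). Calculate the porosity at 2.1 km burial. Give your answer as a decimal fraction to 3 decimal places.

0.264

phi = phi₀·exp(−β·Z) = 0.65 × exp(−0.429 × 2.1) = 0.65 × exp(−0.9009)
  = 0.65 × 0.4062 = 0.2640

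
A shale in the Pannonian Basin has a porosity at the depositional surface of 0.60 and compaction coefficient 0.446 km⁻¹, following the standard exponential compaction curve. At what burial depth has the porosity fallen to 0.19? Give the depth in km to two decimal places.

2.58 km

Invert Athy's law: Z = ln(φ₀/φ) / c
Z = ln(0.6/0.19) / 0.446 = ln(3.158) / 0.446 = 1.1499 / 0.446 = 2.578 km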